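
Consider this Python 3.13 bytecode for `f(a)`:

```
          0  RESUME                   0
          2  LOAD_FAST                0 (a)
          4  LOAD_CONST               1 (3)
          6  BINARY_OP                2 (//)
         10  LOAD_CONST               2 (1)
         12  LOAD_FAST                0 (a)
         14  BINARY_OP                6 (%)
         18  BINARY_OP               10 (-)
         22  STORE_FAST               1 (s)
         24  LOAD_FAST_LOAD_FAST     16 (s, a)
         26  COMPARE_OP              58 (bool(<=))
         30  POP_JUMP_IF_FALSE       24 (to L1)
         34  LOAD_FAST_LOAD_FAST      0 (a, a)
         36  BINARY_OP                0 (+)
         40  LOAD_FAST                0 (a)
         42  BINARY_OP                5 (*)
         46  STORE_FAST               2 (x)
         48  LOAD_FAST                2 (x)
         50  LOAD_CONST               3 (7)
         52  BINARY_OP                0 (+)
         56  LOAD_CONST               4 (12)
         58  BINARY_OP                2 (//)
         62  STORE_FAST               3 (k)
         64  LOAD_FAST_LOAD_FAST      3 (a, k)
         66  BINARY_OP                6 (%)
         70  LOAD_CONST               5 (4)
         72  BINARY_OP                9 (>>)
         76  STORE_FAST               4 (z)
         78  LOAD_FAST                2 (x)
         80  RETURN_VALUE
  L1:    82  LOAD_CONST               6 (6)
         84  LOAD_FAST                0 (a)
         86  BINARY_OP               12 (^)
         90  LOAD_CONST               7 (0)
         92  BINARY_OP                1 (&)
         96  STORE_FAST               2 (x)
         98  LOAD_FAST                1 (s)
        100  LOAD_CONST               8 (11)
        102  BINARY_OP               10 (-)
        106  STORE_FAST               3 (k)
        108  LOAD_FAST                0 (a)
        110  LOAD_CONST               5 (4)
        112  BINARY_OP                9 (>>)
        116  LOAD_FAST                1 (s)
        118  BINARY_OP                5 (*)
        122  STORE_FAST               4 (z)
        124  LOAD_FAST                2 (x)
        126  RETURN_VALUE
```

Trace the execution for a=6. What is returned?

LOAD_FAST a → push 6. Stack: [6]
LOAD_CONST → push 3. Stack: [6, 3]
BINARY_OP // → 6 // 3 = 2. Stack: [2]
LOAD_CONST → push 1. Stack: [2, 1]
LOAD_FAST a → push 6. Stack: [2, 1, 6]
BINARY_OP % → 1 % 6 = 1. Stack: [2, 1]
BINARY_OP - → 2 - 1 = 1. Stack: [1]
STORE_FAST s → s=1. Stack: []
LOAD_FAST_LOAD_FAST s,a → push 1,6. Stack: [1, 6]
COMPARE_OP bool(<=) → 1 vs 6 = True. Stack: [True]
POP_JUMP_IF_FALSE → pop True; no jump. Stack: []
LOAD_FAST_LOAD_FAST a,a → push 6,6. Stack: [6, 6]
BINARY_OP + → 6 + 6 = 12. Stack: [12]
LOAD_FAST a → push 6. Stack: [12, 6]
BINARY_OP * → 12 * 6 = 72. Stack: [72]
STORE_FAST x → x=72. Stack: []
LOAD_FAST x → push 72. Stack: [72]
LOAD_CONST → push 7. Stack: [72, 7]
BINARY_OP + → 72 + 7 = 79. Stack: [79]
LOAD_CONST → push 12. Stack: [79, 12]
BINARY_OP // → 79 // 12 = 6. Stack: [6]
STORE_FAST k → k=6. Stack: []
LOAD_FAST_LOAD_FAST a,k → push 6,6. Stack: [6, 6]
BINARY_OP % → 6 % 6 = 0. Stack: [0]
LOAD_CONST → push 4. Stack: [0, 4]
BINARY_OP >> → 0 >> 4 = 0. Stack: [0]
STORE_FAST z → z=0. Stack: []
LOAD_FAST x → push 72. Stack: [72]
RETURN_VALUE → return 72.

72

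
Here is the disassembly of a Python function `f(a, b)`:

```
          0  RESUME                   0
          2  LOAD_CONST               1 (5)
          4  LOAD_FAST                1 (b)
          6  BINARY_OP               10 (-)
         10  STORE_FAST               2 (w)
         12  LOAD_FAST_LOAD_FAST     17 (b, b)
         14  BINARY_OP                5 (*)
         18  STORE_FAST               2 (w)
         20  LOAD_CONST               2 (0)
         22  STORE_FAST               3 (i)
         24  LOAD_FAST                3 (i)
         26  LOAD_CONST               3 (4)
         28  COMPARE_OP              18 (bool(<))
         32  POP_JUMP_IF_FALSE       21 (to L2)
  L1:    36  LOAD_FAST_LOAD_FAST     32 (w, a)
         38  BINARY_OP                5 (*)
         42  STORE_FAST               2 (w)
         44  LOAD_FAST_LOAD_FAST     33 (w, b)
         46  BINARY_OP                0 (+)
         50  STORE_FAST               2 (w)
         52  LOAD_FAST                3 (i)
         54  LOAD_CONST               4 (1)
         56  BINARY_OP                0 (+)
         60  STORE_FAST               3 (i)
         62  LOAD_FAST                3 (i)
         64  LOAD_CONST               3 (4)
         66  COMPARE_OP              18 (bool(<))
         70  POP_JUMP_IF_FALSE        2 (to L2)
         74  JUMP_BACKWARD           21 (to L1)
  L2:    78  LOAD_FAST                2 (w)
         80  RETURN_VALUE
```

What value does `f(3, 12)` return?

12144

LOAD_CONST → push 5
LOAD_FAST b → push 12
BINARY_OP - → 5 - 12 = -7
STORE_FAST w → w=-7
LOAD_FAST_LOAD_FAST b,b → push 12,12
BINARY_OP * → 12 * 12 = 144
STORE_FAST w → w=144
LOAD_CONST → push 0
STORE_FAST i → i=0
LOAD_FAST i → push 0
LOAD_CONST → push 4
COMPARE_OP bool(<) → 0 vs 4 = True
POP_JUMP_IF_FALSE → pop True; no jump
LOAD_FAST_LOAD_FAST w,a → push 144,3
BINARY_OP * → 144 * 3 = 432
STORE_FAST w → w=432
LOAD_FAST_LOAD_FAST w,b → push 432,12
BINARY_OP + → 432 + 12 = 444
STORE_FAST w → w=444
LOAD_FAST i → push 0
LOAD_CONST → push 1
BINARY_OP + → 0 + 1 = 1
STORE_FAST i → i=1
LOAD_FAST i → push 1
LOAD_CONST → push 4
COMPARE_OP bool(<) → 1 vs 4 = True
POP_JUMP_IF_FALSE → pop True; no jump
LOAD_FAST_LOAD_FAST w,a → push 444,3
BINARY_OP * → 444 * 3 = 1332
STORE_FAST w → w=1332
LOAD_FAST_LOAD_FAST w,b → push 1332,12
BINARY_OP + → 1332 + 12 = 1344
STORE_FAST w → w=1344
LOAD_FAST i → push 1
LOAD_CONST → push 1
BINARY_OP + → 1 + 1 = 2
STORE_FAST i → i=2
LOAD_FAST i → push 2
LOAD_CONST → push 4
COMPARE_OP bool(<) → 2 vs 4 = True
POP_JUMP_IF_FALSE → pop True; no jump
LOAD_FAST_LOAD_FAST w,a → push 1344,3
BINARY_OP * → 1344 * 3 = 4032
STORE_FAST w → w=4032
LOAD_FAST_LOAD_FAST w,b → push 4032,12
BINARY_OP + → 4032 + 12 = 4044
STORE_FAST w → w=4044
LOAD_FAST i → push 2
LOAD_CONST → push 1
BINARY_OP + → 2 + 1 = 3
STORE_FAST i → i=3
LOAD_FAST i → push 3
LOAD_CONST → push 4
COMPARE_OP bool(<) → 3 vs 4 = True
POP_JUMP_IF_FALSE → pop True; no jump
LOAD_FAST_LOAD_FAST w,a → push 4044,3
BINARY_OP * → 4044 * 3 = 12132
STORE_FAST w → w=12132
LOAD_FAST_LOAD_FAST w,b → push 12132,12
BINARY_OP + → 12132 + 12 = 12144
STORE_FAST w → w=12144
LOAD_FAST i → push 3
LOAD_CONST → push 1
BINARY_OP + → 3 + 1 = 4
STORE_FAST i → i=4
LOAD_FAST i → push 4
LOAD_CONST → push 4
COMPARE_OP bool(<) → 4 vs 4 = False
POP_JUMP_IF_FALSE → pop False; jump
LOAD_FAST w → push 12144
RETURN_VALUE → return 12144.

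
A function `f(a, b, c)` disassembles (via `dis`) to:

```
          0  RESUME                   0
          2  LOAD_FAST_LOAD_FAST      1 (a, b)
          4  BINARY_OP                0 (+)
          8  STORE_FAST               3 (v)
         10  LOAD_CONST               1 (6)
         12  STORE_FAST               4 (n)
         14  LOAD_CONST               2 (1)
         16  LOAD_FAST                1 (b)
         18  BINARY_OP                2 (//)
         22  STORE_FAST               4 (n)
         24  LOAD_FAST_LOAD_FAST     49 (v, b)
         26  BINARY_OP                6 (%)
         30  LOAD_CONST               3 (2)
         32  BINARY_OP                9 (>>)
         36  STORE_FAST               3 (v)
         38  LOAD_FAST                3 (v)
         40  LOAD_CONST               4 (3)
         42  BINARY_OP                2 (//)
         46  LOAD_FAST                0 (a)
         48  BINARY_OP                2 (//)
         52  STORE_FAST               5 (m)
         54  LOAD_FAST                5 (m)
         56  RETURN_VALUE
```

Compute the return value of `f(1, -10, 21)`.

-1

LOAD_FAST_LOAD_FAST a,b → push 1,-10. Stack: [1, -10]
BINARY_OP + → 1 + -10 = -9. Stack: [-9]
STORE_FAST v → v=-9. Stack: []
LOAD_CONST → push 6. Stack: [6]
STORE_FAST n → n=6. Stack: []
LOAD_CONST → push 1. Stack: [1]
LOAD_FAST b → push -10. Stack: [1, -10]
BINARY_OP // → 1 // -10 = -1. Stack: [-1]
STORE_FAST n → n=-1. Stack: []
LOAD_FAST_LOAD_FAST v,b → push -9,-10. Stack: [-9, -10]
BINARY_OP % → -9 % -10 = -9. Stack: [-9]
LOAD_CONST → push 2. Stack: [-9, 2]
BINARY_OP >> → -9 >> 2 = -3. Stack: [-3]
STORE_FAST v → v=-3. Stack: []
LOAD_FAST v → push -3. Stack: [-3]
LOAD_CONST → push 3. Stack: [-3, 3]
BINARY_OP // → -3 // 3 = -1. Stack: [-1]
LOAD_FAST a → push 1. Stack: [-1, 1]
BINARY_OP // → -1 // 1 = -1. Stack: [-1]
STORE_FAST m → m=-1. Stack: []
LOAD_FAST m → push -1. Stack: [-1]
RETURN_VALUE → return -1.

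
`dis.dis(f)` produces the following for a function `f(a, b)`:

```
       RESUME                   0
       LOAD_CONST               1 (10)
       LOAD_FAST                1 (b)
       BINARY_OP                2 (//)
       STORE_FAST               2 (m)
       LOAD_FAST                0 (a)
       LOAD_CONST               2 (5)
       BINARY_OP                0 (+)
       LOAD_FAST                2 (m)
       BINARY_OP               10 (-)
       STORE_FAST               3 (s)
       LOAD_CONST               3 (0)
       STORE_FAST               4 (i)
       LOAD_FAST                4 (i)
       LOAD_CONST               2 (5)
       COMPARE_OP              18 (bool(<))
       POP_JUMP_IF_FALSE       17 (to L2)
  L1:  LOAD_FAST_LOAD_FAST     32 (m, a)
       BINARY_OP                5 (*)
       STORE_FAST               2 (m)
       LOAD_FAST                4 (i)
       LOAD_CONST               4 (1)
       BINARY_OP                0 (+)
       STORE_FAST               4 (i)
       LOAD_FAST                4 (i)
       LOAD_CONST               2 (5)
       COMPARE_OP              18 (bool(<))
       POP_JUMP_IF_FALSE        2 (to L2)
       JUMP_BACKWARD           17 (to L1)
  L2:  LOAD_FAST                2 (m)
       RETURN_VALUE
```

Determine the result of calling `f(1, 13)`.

0

LOAD_CONST → push 10
LOAD_FAST b → push 13
BINARY_OP // → 10 // 13 = 0
STORE_FAST m → m=0
LOAD_FAST a → push 1
LOAD_CONST → push 5
BINARY_OP + → 1 + 5 = 6
LOAD_FAST m → push 0
BINARY_OP - → 6 - 0 = 6
STORE_FAST s → s=6
LOAD_CONST → push 0
STORE_FAST i → i=0
LOAD_FAST i → push 0
LOAD_CONST → push 5
COMPARE_OP bool(<) → 0 vs 5 = True
POP_JUMP_IF_FALSE → pop True; no jump
LOAD_FAST_LOAD_FAST m,a → push 0,1
BINARY_OP * → 0 * 1 = 0
STORE_FAST m → m=0
LOAD_FAST i → push 0
LOAD_CONST → push 1
BINARY_OP + → 0 + 1 = 1
STORE_FAST i → i=1
LOAD_FAST i → push 1
LOAD_CONST → push 5
COMPARE_OP bool(<) → 1 vs 5 = True
POP_JUMP_IF_FALSE → pop True; no jump
LOAD_FAST_LOAD_FAST m,a → push 0,1
BINARY_OP * → 0 * 1 = 0
STORE_FAST m → m=0
LOAD_FAST i → push 1
LOAD_CONST → push 1
BINARY_OP + → 1 + 1 = 2
STORE_FAST i → i=2
LOAD_FAST i → push 2
LOAD_CONST → push 5
COMPARE_OP bool(<) → 2 vs 5 = True
POP_JUMP_IF_FALSE → pop True; no jump
LOAD_FAST_LOAD_FAST m,a → push 0,1
BINARY_OP * → 0 * 1 = 0
STORE_FAST m → m=0
LOAD_FAST i → push 2
LOAD_CONST → push 1
BINARY_OP + → 2 + 1 = 3
STORE_FAST i → i=3
LOAD_FAST i → push 3
LOAD_CONST → push 5
COMPARE_OP bool(<) → 3 vs 5 = True
POP_JUMP_IF_FALSE → pop True; no jump
LOAD_FAST_LOAD_FAST m,a → push 0,1
BINARY_OP * → 0 * 1 = 0
STORE_FAST m → m=0
LOAD_FAST i → push 3
LOAD_CONST → push 1
BINARY_OP + → 3 + 1 = 4
STORE_FAST i → i=4
LOAD_FAST i → push 4
LOAD_CONST → push 5
COMPARE_OP bool(<) → 4 vs 5 = True
POP_JUMP_IF_FALSE → pop True; no jump
LOAD_FAST_LOAD_FAST m,a → push 0,1
BINARY_OP * → 0 * 1 = 0
STORE_FAST m → m=0
LOAD_FAST i → push 4
LOAD_CONST → push 1
BINARY_OP + → 4 + 1 = 5
STORE_FAST i → i=5
LOAD_FAST i → push 5
LOAD_CONST → push 5
COMPARE_OP bool(<) → 5 vs 5 = False
POP_JUMP_IF_FALSE → pop False; jump
LOAD_FAST m → push 0
RETURN_VALUE → return 0.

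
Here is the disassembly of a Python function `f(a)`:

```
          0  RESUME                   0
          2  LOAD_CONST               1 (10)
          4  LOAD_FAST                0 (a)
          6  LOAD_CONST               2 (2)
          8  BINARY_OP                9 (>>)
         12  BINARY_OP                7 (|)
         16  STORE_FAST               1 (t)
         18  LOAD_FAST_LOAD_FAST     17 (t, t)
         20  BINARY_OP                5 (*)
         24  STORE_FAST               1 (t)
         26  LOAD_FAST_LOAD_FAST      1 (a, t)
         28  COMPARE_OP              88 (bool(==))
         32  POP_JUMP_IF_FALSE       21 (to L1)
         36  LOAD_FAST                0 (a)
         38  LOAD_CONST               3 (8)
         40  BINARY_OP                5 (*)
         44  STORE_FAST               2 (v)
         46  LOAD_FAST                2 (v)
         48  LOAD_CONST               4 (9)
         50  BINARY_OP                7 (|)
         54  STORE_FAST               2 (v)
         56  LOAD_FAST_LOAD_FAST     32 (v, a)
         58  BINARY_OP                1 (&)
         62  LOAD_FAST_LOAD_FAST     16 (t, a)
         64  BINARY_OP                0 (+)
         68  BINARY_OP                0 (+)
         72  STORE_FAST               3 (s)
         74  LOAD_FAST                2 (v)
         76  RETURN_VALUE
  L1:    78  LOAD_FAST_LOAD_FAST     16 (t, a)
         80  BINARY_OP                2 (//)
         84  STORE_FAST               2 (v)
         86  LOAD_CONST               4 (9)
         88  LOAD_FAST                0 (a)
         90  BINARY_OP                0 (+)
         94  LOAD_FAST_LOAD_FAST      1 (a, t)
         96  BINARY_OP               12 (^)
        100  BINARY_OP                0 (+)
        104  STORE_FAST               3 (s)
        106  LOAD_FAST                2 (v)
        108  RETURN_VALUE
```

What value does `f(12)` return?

10

LOAD_CONST → push 10. Stack: [10]
LOAD_FAST a → push 12. Stack: [10, 12]
LOAD_CONST → push 2. Stack: [10, 12, 2]
BINARY_OP >> → 12 >> 2 = 3. Stack: [10, 3]
BINARY_OP | → 10 | 3 = 11. Stack: [11]
STORE_FAST t → t=11. Stack: []
LOAD_FAST_LOAD_FAST t,t → push 11,11. Stack: [11, 11]
BINARY_OP * → 11 * 11 = 121. Stack: [121]
STORE_FAST t → t=121. Stack: []
LOAD_FAST_LOAD_FAST a,t → push 12,121. Stack: [12, 121]
COMPARE_OP bool(==) → 12 vs 121 = False. Stack: [False]
POP_JUMP_IF_FALSE → pop False; jump. Stack: []
LOAD_FAST_LOAD_FAST t,a → push 121,12. Stack: [121, 12]
BINARY_OP // → 121 // 12 = 10. Stack: [10]
STORE_FAST v → v=10. Stack: []
LOAD_CONST → push 9. Stack: [9]
LOAD_FAST a → push 12. Stack: [9, 12]
BINARY_OP + → 9 + 12 = 21. Stack: [21]
LOAD_FAST_LOAD_FAST a,t → push 12,121. Stack: [21, 12, 121]
BINARY_OP ^ → 12 ^ 121 = 117. Stack: [21, 117]
BINARY_OP + → 21 + 117 = 138. Stack: [138]
STORE_FAST s → s=138. Stack: []
LOAD_FAST v → push 10. Stack: [10]
RETURN_VALUE → return 10.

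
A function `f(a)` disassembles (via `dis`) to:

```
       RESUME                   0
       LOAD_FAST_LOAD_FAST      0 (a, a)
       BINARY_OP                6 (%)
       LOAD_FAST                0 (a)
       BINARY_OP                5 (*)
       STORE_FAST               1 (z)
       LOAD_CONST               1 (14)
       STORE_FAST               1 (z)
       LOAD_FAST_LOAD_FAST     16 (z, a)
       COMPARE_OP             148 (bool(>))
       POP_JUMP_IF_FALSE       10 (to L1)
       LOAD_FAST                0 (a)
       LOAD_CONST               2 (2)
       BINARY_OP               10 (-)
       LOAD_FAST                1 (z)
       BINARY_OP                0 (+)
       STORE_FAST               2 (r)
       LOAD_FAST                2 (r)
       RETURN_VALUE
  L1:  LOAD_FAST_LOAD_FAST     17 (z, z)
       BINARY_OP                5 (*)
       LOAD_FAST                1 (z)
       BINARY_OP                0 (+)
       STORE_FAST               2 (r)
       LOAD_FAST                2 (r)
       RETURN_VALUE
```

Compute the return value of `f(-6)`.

6

LOAD_FAST_LOAD_FAST a,a → push -6,-6. Stack: [-6, -6]
BINARY_OP % → -6 % -6 = 0. Stack: [0]
LOAD_FAST a → push -6. Stack: [0, -6]
BINARY_OP * → 0 * -6 = 0. Stack: [0]
STORE_FAST z → z=0. Stack: []
LOAD_CONST → push 14. Stack: [14]
STORE_FAST z → z=14. Stack: []
LOAD_FAST_LOAD_FAST z,a → push 14,-6. Stack: [14, -6]
COMPARE_OP bool(>) → 14 vs -6 = True. Stack: [True]
POP_JUMP_IF_FALSE → pop True; no jump. Stack: []
LOAD_FAST a → push -6. Stack: [-6]
LOAD_CONST → push 2. Stack: [-6, 2]
BINARY_OP - → -6 - 2 = -8. Stack: [-8]
LOAD_FAST z → push 14. Stack: [-8, 14]
BINARY_OP + → -8 + 14 = 6. Stack: [6]
STORE_FAST r → r=6. Stack: []
LOAD_FAST r → push 6. Stack: [6]
RETURN_VALUE → return 6.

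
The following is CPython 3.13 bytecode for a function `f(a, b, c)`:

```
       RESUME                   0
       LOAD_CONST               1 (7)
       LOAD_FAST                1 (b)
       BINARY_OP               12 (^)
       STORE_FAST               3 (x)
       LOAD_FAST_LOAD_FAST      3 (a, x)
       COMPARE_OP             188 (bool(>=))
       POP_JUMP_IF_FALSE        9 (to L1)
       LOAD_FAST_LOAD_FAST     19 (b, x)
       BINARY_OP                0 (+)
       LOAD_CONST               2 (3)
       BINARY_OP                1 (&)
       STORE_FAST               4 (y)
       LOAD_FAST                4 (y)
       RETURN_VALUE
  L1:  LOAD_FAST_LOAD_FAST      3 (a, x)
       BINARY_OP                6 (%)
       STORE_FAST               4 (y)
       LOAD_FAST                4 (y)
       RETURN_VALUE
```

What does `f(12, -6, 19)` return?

3

LOAD_CONST → push 7. Stack: [7]
LOAD_FAST b → push -6. Stack: [7, -6]
BINARY_OP ^ → 7 ^ -6 = -3. Stack: [-3]
STORE_FAST x → x=-3. Stack: []
LOAD_FAST_LOAD_FAST a,x → push 12,-3. Stack: [12, -3]
COMPARE_OP bool(>=) → 12 vs -3 = True. Stack: [True]
POP_JUMP_IF_FALSE → pop True; no jump. Stack: []
LOAD_FAST_LOAD_FAST b,x → push -6,-3. Stack: [-6, -3]
BINARY_OP + → -6 + -3 = -9. Stack: [-9]
LOAD_CONST → push 3. Stack: [-9, 3]
BINARY_OP & → -9 & 3 = 3. Stack: [3]
STORE_FAST y → y=3. Stack: []
LOAD_FAST y → push 3. Stack: [3]
RETURN_VALUE → return 3.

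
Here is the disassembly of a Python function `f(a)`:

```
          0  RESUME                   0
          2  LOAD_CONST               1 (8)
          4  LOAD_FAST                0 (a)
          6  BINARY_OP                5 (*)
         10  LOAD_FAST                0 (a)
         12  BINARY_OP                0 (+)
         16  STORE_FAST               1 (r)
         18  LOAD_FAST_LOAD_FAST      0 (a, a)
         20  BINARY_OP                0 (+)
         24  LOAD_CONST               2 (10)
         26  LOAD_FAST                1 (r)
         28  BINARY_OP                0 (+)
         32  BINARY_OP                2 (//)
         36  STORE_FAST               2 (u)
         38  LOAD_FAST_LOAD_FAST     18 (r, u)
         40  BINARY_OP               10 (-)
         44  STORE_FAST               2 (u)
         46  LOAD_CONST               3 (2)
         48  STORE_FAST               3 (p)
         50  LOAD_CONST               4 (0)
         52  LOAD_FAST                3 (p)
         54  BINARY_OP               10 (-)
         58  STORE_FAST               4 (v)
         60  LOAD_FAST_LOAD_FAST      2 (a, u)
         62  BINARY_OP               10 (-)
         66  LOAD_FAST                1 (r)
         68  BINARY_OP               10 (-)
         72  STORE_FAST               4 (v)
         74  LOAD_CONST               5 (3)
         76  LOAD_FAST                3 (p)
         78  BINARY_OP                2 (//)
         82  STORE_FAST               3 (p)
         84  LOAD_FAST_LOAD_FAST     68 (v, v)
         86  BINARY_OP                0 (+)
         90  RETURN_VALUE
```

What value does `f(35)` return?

-1190

LOAD_CONST → push 8. Stack: [8]
LOAD_FAST a → push 35. Stack: [8, 35]
BINARY_OP * → 8 * 35 = 280. Stack: [280]
LOAD_FAST a → push 35. Stack: [280, 35]
BINARY_OP + → 280 + 35 = 315. Stack: [315]
STORE_FAST r → r=315. Stack: []
LOAD_FAST_LOAD_FAST a,a → push 35,35. Stack: [35, 35]
BINARY_OP + → 35 + 35 = 70. Stack: [70]
LOAD_CONST → push 10. Stack: [70, 10]
LOAD_FAST r → push 315. Stack: [70, 10, 315]
BINARY_OP + → 10 + 315 = 325. Stack: [70, 325]
BINARY_OP // → 70 // 325 = 0. Stack: [0]
STORE_FAST u → u=0. Stack: []
LOAD_FAST_LOAD_FAST r,u → push 315,0. Stack: [315, 0]
BINARY_OP - → 315 - 0 = 315. Stack: [315]
STORE_FAST u → u=315. Stack: []
LOAD_CONST → push 2. Stack: [2]
STORE_FAST p → p=2. Stack: []
LOAD_CONST → push 0. Stack: [0]
LOAD_FAST p → push 2. Stack: [0, 2]
BINARY_OP - → 0 - 2 = -2. Stack: [-2]
STORE_FAST v → v=-2. Stack: []
LOAD_FAST_LOAD_FAST a,u → push 35,315. Stack: [35, 315]
BINARY_OP - → 35 - 315 = -280. Stack: [-280]
LOAD_FAST r → push 315. Stack: [-280, 315]
BINARY_OP - → -280 - 315 = -595. Stack: [-595]
STORE_FAST v → v=-595. Stack: []
LOAD_CONST → push 3. Stack: [3]
LOAD_FAST p → push 2. Stack: [3, 2]
BINARY_OP // → 3 // 2 = 1. Stack: [1]
STORE_FAST p → p=1. Stack: []
LOAD_FAST_LOAD_FAST v,v → push -595,-595. Stack: [-595, -595]
BINARY_OP + → -595 + -595 = -1190. Stack: [-1190]
RETURN_VALUE → return -1190.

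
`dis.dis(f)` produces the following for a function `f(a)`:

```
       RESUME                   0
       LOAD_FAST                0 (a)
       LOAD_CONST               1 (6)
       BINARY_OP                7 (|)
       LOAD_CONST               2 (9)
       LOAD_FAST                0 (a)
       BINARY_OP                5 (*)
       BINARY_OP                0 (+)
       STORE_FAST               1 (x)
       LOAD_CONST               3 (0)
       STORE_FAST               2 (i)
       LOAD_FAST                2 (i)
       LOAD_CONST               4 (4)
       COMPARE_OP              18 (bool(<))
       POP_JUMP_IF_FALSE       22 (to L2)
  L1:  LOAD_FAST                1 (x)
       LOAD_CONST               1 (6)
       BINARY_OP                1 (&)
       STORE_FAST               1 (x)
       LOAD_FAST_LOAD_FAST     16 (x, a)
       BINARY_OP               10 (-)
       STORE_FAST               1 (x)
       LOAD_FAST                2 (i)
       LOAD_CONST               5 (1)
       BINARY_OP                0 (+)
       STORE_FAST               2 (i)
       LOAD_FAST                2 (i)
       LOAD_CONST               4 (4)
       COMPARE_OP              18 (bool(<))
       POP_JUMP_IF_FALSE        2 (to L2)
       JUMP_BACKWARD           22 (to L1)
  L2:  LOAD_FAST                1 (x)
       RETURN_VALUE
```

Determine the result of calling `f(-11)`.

13

LOAD_FAST a → push -11
LOAD_CONST → push 6
BINARY_OP | → -11 | 6 = -9
LOAD_CONST → push 9
LOAD_FAST a → push -11
BINARY_OP * → 9 * -11 = -99
BINARY_OP + → -9 + -99 = -108
STORE_FAST x → x=-108
LOAD_CONST → push 0
STORE_FAST i → i=0
LOAD_FAST i → push 0
LOAD_CONST → push 4
COMPARE_OP bool(<) → 0 vs 4 = True
POP_JUMP_IF_FALSE → pop True; no jump
LOAD_FAST x → push -108
LOAD_CONST → push 6
BINARY_OP & → -108 & 6 = 4
STORE_FAST x → x=4
LOAD_FAST_LOAD_FAST x,a → push 4,-11
BINARY_OP - → 4 - -11 = 15
STORE_FAST x → x=15
LOAD_FAST i → push 0
LOAD_CONST → push 1
BINARY_OP + → 0 + 1 = 1
STORE_FAST i → i=1
LOAD_FAST i → push 1
LOAD_CONST → push 4
COMPARE_OP bool(<) → 1 vs 4 = True
POP_JUMP_IF_FALSE → pop True; no jump
LOAD_FAST x → push 15
LOAD_CONST → push 6
BINARY_OP & → 15 & 6 = 6
STORE_FAST x → x=6
LOAD_FAST_LOAD_FAST x,a → push 6,-11
BINARY_OP - → 6 - -11 = 17
STORE_FAST x → x=17
LOAD_FAST i → push 1
LOAD_CONST → push 1
BINARY_OP + → 1 + 1 = 2
STORE_FAST i → i=2
LOAD_FAST i → push 2
LOAD_CONST → push 4
COMPARE_OP bool(<) → 2 vs 4 = True
POP_JUMP_IF_FALSE → pop True; no jump
LOAD_FAST x → push 17
LOAD_CONST → push 6
BINARY_OP & → 17 & 6 = 0
STORE_FAST x → x=0
LOAD_FAST_LOAD_FAST x,a → push 0,-11
BINARY_OP - → 0 - -11 = 11
STORE_FAST x → x=11
LOAD_FAST i → push 2
LOAD_CONST → push 1
BINARY_OP + → 2 + 1 = 3
STORE_FAST i → i=3
LOAD_FAST i → push 3
LOAD_CONST → push 4
COMPARE_OP bool(<) → 3 vs 4 = True
POP_JUMP_IF_FALSE → pop True; no jump
LOAD_FAST x → push 11
LOAD_CONST → push 6
BINARY_OP & → 11 & 6 = 2
STORE_FAST x → x=2
LOAD_FAST_LOAD_FAST x,a → push 2,-11
BINARY_OP - → 2 - -11 = 13
STORE_FAST x → x=13
LOAD_FAST i → push 3
LOAD_CONST → push 1
BINARY_OP + → 3 + 1 = 4
STORE_FAST i → i=4
LOAD_FAST i → push 4
LOAD_CONST → push 4
COMPARE_OP bool(<) → 4 vs 4 = False
POP_JUMP_IF_FALSE → pop False; jump
LOAD_FAST x → push 13
RETURN_VALUE → return 13.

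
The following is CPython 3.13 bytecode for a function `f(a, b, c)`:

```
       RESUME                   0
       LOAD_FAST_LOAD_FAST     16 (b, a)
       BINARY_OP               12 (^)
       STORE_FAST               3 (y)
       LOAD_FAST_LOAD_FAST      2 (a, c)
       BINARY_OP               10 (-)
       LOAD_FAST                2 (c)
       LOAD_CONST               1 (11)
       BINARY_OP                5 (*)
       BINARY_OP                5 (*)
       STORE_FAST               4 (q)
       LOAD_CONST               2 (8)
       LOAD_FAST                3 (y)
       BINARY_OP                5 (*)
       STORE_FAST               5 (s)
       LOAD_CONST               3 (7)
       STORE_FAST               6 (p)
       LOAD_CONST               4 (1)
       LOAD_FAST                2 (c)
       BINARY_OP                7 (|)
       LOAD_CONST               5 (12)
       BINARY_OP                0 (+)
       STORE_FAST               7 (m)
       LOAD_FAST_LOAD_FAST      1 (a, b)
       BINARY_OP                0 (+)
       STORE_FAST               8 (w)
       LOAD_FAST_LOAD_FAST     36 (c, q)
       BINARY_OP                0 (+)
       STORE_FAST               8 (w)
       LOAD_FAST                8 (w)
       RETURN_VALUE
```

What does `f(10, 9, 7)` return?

LOAD_FAST_LOAD_FAST b,a → push 9,10. Stack: [9, 10]
BINARY_OP ^ → 9 ^ 10 = 3. Stack: [3]
STORE_FAST y → y=3. Stack: []
LOAD_FAST_LOAD_FAST a,c → push 10,7. Stack: [10, 7]
BINARY_OP - → 10 - 7 = 3. Stack: [3]
LOAD_FAST c → push 7. Stack: [3, 7]
LOAD_CONST → push 11. Stack: [3, 7, 11]
BINARY_OP * → 7 * 11 = 77. Stack: [3, 77]
BINARY_OP * → 3 * 77 = 231. Stack: [231]
STORE_FAST q → q=231. Stack: []
LOAD_CONST → push 8. Stack: [8]
LOAD_FAST y → push 3. Stack: [8, 3]
BINARY_OP * → 8 * 3 = 24. Stack: [24]
STORE_FAST s → s=24. Stack: []
LOAD_CONST → push 7. Stack: [7]
STORE_FAST p → p=7. Stack: []
LOAD_CONST → push 1. Stack: [1]
LOAD_FAST c → push 7. Stack: [1, 7]
BINARY_OP | → 1 | 7 = 7. Stack: [7]
LOAD_CONST → push 12. Stack: [7, 12]
BINARY_OP + → 7 + 12 = 19. Stack: [19]
STORE_FAST m → m=19. Stack: []
LOAD_FAST_LOAD_FAST a,b → push 10,9. Stack: [10, 9]
BINARY_OP + → 10 + 9 = 19. Stack: [19]
STORE_FAST w → w=19. Stack: []
LOAD_FAST_LOAD_FAST c,q → push 7,231. Stack: [7, 231]
BINARY_OP + → 7 + 231 = 238. Stack: [238]
STORE_FAST w → w=238. Stack: []
LOAD_FAST w → push 238. Stack: [238]
RETURN_VALUE → return 238.

238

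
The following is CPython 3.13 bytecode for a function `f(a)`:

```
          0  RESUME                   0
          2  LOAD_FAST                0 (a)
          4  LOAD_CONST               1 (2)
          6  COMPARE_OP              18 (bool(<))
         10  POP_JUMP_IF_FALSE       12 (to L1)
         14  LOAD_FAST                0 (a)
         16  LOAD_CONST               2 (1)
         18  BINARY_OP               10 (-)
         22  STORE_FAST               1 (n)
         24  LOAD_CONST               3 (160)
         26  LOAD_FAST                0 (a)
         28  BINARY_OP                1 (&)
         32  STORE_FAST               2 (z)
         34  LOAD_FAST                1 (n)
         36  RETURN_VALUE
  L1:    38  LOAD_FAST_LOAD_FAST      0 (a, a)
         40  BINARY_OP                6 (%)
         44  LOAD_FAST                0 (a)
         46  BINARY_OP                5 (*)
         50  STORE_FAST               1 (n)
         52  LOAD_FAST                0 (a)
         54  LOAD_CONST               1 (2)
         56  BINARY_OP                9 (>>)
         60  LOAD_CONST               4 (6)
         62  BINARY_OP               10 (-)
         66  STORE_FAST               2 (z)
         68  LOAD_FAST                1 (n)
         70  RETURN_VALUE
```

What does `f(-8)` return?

-9

LOAD_FAST a → push -8. Stack: [-8]
LOAD_CONST → push 2. Stack: [-8, 2]
COMPARE_OP bool(<) → -8 vs 2 = True. Stack: [True]
POP_JUMP_IF_FALSE → pop True; no jump. Stack: []
LOAD_FAST a → push -8. Stack: [-8]
LOAD_CONST → push 1. Stack: [-8, 1]
BINARY_OP - → -8 - 1 = -9. Stack: [-9]
STORE_FAST n → n=-9. Stack: []
LOAD_CONST → push 160. Stack: [160]
LOAD_FAST a → push -8. Stack: [160, -8]
BINARY_OP & → 160 & -8 = 160. Stack: [160]
STORE_FAST z → z=160. Stack: []
LOAD_FAST n → push -9. Stack: [-9]
RETURN_VALUE → return -9.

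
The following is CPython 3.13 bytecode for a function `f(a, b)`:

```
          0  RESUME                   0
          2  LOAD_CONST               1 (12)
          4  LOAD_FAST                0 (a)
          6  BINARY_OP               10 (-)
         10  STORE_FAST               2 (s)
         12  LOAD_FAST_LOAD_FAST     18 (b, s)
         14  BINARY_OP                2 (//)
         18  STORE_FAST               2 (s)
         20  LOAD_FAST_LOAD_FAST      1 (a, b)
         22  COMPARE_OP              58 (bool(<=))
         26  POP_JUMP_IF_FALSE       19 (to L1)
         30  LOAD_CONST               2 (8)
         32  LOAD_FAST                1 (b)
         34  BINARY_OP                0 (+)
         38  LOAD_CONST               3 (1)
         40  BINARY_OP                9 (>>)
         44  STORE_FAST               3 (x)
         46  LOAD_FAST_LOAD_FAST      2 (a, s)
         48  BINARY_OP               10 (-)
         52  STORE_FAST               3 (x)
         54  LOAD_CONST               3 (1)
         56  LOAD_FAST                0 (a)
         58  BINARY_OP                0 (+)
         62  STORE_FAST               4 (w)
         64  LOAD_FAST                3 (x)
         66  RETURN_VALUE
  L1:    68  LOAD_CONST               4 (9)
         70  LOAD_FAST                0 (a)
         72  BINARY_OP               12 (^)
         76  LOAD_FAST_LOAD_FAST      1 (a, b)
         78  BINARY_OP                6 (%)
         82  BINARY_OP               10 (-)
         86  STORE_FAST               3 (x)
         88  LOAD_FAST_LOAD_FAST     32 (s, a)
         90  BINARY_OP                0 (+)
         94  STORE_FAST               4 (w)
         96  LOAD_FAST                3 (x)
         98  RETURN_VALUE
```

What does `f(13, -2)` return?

LOAD_CONST → push 12. Stack: [12]
LOAD_FAST a → push 13. Stack: [12, 13]
BINARY_OP - → 12 - 13 = -1. Stack: [-1]
STORE_FAST s → s=-1. Stack: []
LOAD_FAST_LOAD_FAST b,s → push -2,-1. Stack: [-2, -1]
BINARY_OP // → -2 // -1 = 2. Stack: [2]
STORE_FAST s → s=2. Stack: []
LOAD_FAST_LOAD_FAST a,b → push 13,-2. Stack: [13, -2]
COMPARE_OP bool(<=) → 13 vs -2 = False. Stack: [False]
POP_JUMP_IF_FALSE → pop False; jump. Stack: []
LOAD_CONST → push 9. Stack: [9]
LOAD_FAST a → push 13. Stack: [9, 13]
BINARY_OP ^ → 9 ^ 13 = 4. Stack: [4]
LOAD_FAST_LOAD_FAST a,b → push 13,-2. Stack: [4, 13, -2]
BINARY_OP % → 13 % -2 = -1. Stack: [4, -1]
BINARY_OP - → 4 - -1 = 5. Stack: [5]
STORE_FAST x → x=5. Stack: []
LOAD_FAST_LOAD_FAST s,a → push 2,13. Stack: [2, 13]
BINARY_OP + → 2 + 13 = 15. Stack: [15]
STORE_FAST w → w=15. Stack: []
LOAD_FAST x → push 5. Stack: [5]
RETURN_VALUE → return 5.

5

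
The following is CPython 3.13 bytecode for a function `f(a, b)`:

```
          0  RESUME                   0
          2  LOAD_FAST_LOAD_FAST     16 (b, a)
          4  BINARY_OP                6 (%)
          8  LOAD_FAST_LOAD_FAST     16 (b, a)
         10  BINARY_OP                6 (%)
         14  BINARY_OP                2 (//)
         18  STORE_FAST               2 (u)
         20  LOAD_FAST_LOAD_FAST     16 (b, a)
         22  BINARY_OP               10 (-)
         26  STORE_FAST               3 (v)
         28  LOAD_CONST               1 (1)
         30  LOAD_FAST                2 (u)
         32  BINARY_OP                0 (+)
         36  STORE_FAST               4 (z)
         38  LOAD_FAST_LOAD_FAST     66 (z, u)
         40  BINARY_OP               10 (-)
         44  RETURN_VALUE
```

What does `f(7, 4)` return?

LOAD_FAST_LOAD_FAST b,a → push 4,7. Stack: [4, 7]
BINARY_OP % → 4 % 7 = 4. Stack: [4]
LOAD_FAST_LOAD_FAST b,a → push 4,7. Stack: [4, 4, 7]
BINARY_OP % → 4 % 7 = 4. Stack: [4, 4]
BINARY_OP // → 4 // 4 = 1. Stack: [1]
STORE_FAST u → u=1. Stack: []
LOAD_FAST_LOAD_FAST b,a → push 4,7. Stack: [4, 7]
BINARY_OP - → 4 - 7 = -3. Stack: [-3]
STORE_FAST v → v=-3. Stack: []
LOAD_CONST → push 1. Stack: [1]
LOAD_FAST u → push 1. Stack: [1, 1]
BINARY_OP + → 1 + 1 = 2. Stack: [2]
STORE_FAST z → z=2. Stack: []
LOAD_FAST_LOAD_FAST z,u → push 2,1. Stack: [2, 1]
BINARY_OP - → 2 - 1 = 1. Stack: [1]
RETURN_VALUE → return 1.

1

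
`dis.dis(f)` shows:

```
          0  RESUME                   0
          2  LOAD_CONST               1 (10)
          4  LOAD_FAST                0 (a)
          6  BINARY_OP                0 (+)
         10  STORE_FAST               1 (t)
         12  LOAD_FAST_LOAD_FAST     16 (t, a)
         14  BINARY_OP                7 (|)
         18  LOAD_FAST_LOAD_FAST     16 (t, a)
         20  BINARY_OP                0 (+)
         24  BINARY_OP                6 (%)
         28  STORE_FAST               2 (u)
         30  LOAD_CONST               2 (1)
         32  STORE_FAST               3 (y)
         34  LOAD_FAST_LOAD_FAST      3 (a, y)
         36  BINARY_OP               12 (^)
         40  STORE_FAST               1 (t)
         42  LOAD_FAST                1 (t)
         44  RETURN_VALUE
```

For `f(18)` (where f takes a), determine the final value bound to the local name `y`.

LOAD_CONST → push 10. Stack: [10]
LOAD_FAST a → push 18. Stack: [10, 18]
BINARY_OP + → 10 + 18 = 28. Stack: [28]
STORE_FAST t → t=28. Stack: []
LOAD_FAST_LOAD_FAST t,a → push 28,18. Stack: [28, 18]
BINARY_OP | → 28 | 18 = 30. Stack: [30]
LOAD_FAST_LOAD_FAST t,a → push 28,18. Stack: [30, 28, 18]
BINARY_OP + → 28 + 18 = 46. Stack: [30, 46]
BINARY_OP % → 30 % 46 = 30. Stack: [30]
STORE_FAST u → u=30. Stack: []
LOAD_CONST → push 1. Stack: [1]
STORE_FAST y → y=1. Stack: []
LOAD_FAST_LOAD_FAST a,y → push 18,1. Stack: [18, 1]
BINARY_OP ^ → 18 ^ 1 = 19. Stack: [19]
STORE_FAST t → t=19. Stack: []
LOAD_FAST t → push 19. Stack: [19]
RETURN_VALUE → return 19.

1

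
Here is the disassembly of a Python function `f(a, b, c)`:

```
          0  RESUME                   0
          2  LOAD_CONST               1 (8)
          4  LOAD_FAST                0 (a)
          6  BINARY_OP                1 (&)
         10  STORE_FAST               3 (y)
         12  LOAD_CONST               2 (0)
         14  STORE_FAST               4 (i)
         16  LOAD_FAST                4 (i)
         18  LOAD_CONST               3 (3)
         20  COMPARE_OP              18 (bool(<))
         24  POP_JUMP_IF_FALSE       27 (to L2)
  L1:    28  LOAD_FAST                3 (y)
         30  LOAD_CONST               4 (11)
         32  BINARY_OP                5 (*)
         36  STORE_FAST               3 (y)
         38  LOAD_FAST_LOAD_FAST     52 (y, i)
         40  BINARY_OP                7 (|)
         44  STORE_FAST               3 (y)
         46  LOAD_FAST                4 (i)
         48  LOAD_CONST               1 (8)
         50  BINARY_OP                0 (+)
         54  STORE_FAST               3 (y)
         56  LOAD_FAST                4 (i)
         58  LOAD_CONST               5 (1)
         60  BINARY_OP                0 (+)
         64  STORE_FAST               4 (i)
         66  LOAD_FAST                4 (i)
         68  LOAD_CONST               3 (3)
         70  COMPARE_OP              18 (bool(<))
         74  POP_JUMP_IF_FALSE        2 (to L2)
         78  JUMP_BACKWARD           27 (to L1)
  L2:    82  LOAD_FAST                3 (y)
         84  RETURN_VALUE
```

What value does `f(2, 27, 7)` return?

10

LOAD_CONST → push 8
LOAD_FAST a → push 2
BINARY_OP & → 8 & 2 = 0
STORE_FAST y → y=0
LOAD_CONST → push 0
STORE_FAST i → i=0
LOAD_FAST i → push 0
LOAD_CONST → push 3
COMPARE_OP bool(<) → 0 vs 3 = True
POP_JUMP_IF_FALSE → pop True; no jump
LOAD_FAST y → push 0
LOAD_CONST → push 11
BINARY_OP * → 0 * 11 = 0
STORE_FAST y → y=0
LOAD_FAST_LOAD_FAST y,i → push 0,0
BINARY_OP | → 0 | 0 = 0
STORE_FAST y → y=0
LOAD_FAST i → push 0
LOAD_CONST → push 8
BINARY_OP + → 0 + 8 = 8
STORE_FAST y → y=8
LOAD_FAST i → push 0
LOAD_CONST → push 1
BINARY_OP + → 0 + 1 = 1
STORE_FAST i → i=1
LOAD_FAST i → push 1
LOAD_CONST → push 3
COMPARE_OP bool(<) → 1 vs 3 = True
POP_JUMP_IF_FALSE → pop True; no jump
LOAD_FAST y → push 8
LOAD_CONST → push 11
BINARY_OP * → 8 * 11 = 88
STORE_FAST y → y=88
LOAD_FAST_LOAD_FAST y,i → push 88,1
BINARY_OP | → 88 | 1 = 89
STORE_FAST y → y=89
LOAD_FAST i → push 1
LOAD_CONST → push 8
BINARY_OP + → 1 + 8 = 9
STORE_FAST y → y=9
LOAD_FAST i → push 1
LOAD_CONST → push 1
BINARY_OP + → 1 + 1 = 2
STORE_FAST i → i=2
LOAD_FAST i → push 2
LOAD_CONST → push 3
COMPARE_OP bool(<) → 2 vs 3 = True
POP_JUMP_IF_FALSE → pop True; no jump
LOAD_FAST y → push 9
LOAD_CONST → push 11
BINARY_OP * → 9 * 11 = 99
STORE_FAST y → y=99
LOAD_FAST_LOAD_FAST y,i → push 99,2
BINARY_OP | → 99 | 2 = 99
STORE_FAST y → y=99
LOAD_FAST i → push 2
LOAD_CONST → push 8
BINARY_OP + → 2 + 8 = 10
STORE_FAST y → y=10
LOAD_FAST i → push 2
LOAD_CONST → push 1
BINARY_OP + → 2 + 1 = 3
STORE_FAST i → i=3
LOAD_FAST i → push 3
LOAD_CONST → push 3
COMPARE_OP bool(<) → 3 vs 3 = False
POP_JUMP_IF_FALSE → pop False; jump
LOAD_FAST y → push 10
RETURN_VALUE → return 10.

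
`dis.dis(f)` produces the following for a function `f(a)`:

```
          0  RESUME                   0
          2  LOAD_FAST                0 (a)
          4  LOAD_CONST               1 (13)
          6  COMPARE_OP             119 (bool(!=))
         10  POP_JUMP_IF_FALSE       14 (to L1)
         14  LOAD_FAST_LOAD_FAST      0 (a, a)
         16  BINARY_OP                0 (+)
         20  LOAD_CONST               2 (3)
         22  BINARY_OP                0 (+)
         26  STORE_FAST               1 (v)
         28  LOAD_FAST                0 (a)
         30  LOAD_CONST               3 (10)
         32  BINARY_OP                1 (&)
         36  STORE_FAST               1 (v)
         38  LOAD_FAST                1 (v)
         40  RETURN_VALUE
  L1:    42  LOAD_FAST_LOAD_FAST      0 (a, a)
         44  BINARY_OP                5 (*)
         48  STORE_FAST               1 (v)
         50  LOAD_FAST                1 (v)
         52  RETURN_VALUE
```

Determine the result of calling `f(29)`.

8

LOAD_FAST a → push 29. Stack: [29]
LOAD_CONST → push 13. Stack: [29, 13]
COMPARE_OP bool(!=) → 29 vs 13 = True. Stack: [True]
POP_JUMP_IF_FALSE → pop True; no jump. Stack: []
LOAD_FAST_LOAD_FAST a,a → push 29,29. Stack: [29, 29]
BINARY_OP + → 29 + 29 = 58. Stack: [58]
LOAD_CONST → push 3. Stack: [58, 3]
BINARY_OP + → 58 + 3 = 61. Stack: [61]
STORE_FAST v → v=61. Stack: []
LOAD_FAST a → push 29. Stack: [29]
LOAD_CONST → push 10. Stack: [29, 10]
BINARY_OP & → 29 & 10 = 8. Stack: [8]
STORE_FAST v → v=8. Stack: []
LOAD_FAST v → push 8. Stack: [8]
RETURN_VALUE → return 8.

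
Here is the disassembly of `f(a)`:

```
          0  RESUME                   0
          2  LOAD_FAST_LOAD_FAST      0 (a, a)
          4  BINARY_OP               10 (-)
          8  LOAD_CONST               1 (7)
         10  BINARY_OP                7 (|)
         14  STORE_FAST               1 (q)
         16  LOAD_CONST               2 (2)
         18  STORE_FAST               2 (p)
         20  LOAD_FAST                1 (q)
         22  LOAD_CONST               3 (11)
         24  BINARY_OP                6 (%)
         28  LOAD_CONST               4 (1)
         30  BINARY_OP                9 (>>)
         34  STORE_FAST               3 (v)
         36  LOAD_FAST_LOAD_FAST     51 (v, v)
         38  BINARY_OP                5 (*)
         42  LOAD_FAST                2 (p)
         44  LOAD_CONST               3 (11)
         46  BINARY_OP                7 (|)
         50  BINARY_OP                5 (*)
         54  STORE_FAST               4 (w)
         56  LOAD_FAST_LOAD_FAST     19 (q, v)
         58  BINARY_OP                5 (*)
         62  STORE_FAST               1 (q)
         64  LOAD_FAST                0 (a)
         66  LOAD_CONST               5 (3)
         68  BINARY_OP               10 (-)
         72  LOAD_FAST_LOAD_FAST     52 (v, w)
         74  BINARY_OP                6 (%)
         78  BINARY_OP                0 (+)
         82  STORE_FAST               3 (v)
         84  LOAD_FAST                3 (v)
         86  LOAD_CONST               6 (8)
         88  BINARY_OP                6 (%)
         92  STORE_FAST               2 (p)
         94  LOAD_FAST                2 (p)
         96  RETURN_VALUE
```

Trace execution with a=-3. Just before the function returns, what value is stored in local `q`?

21

LOAD_FAST_LOAD_FAST a,a → push -3,-3. Stack: [-3, -3]
BINARY_OP - → -3 - -3 = 0. Stack: [0]
LOAD_CONST → push 7. Stack: [0, 7]
BINARY_OP | → 0 | 7 = 7. Stack: [7]
STORE_FAST q → q=7. Stack: []
LOAD_CONST → push 2. Stack: [2]
STORE_FAST p → p=2. Stack: []
LOAD_FAST q → push 7. Stack: [7]
LOAD_CONST → push 11. Stack: [7, 11]
BINARY_OP % → 7 % 11 = 7. Stack: [7]
LOAD_CONST → push 1. Stack: [7, 1]
BINARY_OP >> → 7 >> 1 = 3. Stack: [3]
STORE_FAST v → v=3. Stack: []
LOAD_FAST_LOAD_FAST v,v → push 3,3. Stack: [3, 3]
BINARY_OP * → 3 * 3 = 9. Stack: [9]
LOAD_FAST p → push 2. Stack: [9, 2]
LOAD_CONST → push 11. Stack: [9, 2, 11]
BINARY_OP | → 2 | 11 = 11. Stack: [9, 11]
BINARY_OP * → 9 * 11 = 99. Stack: [99]
STORE_FAST w → w=99. Stack: []
LOAD_FAST_LOAD_FAST q,v → push 7,3. Stack: [7, 3]
BINARY_OP * → 7 * 3 = 21. Stack: [21]
STORE_FAST q → q=21. Stack: []
LOAD_FAST a → push -3. Stack: [-3]
LOAD_CONST → push 3. Stack: [-3, 3]
BINARY_OP - → -3 - 3 = -6. Stack: [-6]
LOAD_FAST_LOAD_FAST v,w → push 3,99. Stack: [-6, 3, 99]
BINARY_OP % → 3 % 99 = 3. Stack: [-6, 3]
BINARY_OP + → -6 + 3 = -3. Stack: [-3]
STORE_FAST v → v=-3. Stack: []
LOAD_FAST v → push -3. Stack: [-3]
LOAD_CONST → push 8. Stack: [-3, 8]
BINARY_OP % → -3 % 8 = 5. Stack: [5]
STORE_FAST p → p=5. Stack: []
LOAD_FAST p → push 5. Stack: [5]
RETURN_VALUE → return 5.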